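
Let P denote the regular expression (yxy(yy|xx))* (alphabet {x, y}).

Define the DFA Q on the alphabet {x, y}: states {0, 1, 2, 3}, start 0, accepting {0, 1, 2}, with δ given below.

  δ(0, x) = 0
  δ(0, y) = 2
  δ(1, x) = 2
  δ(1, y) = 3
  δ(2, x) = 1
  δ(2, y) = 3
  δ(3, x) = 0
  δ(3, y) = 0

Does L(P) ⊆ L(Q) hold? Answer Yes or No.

Converting the expression P to a DFA (subset construction, then merging equivalent states) gives the minimal DFA with states {p0, p1, p2, p3, p4, p5, p6}, start state p0, accepting states {p0} and transitions p0: x→p1, y→p2; p1: x→p1, y→p1; p2: x→p3, y→p1; p3: x→p1, y→p4; p4: x→p5, y→p6; p5: x→p0, y→p1; p6: x→p1, y→p0.
Exploring the product automaton P × Q from the start pair (p0, 0), following both machines on each input symbol, reaches 16 state pairs: (p0, 0), (p1, 0), (p2, 2), (p1, 2), (p3, 1), (p1, 3), (p1, 1), (p4, 3), (p5, 0), (p6, 0), (p0, 2), (p2, 3), (p3, 0), (p4, 2), (p5, 1), (p6, 3).
P accepts in {p0} and Q accepts in {0, 1, 2}. The reachable pairs whose P-component is accepting are (p0, 0), (p0, 2); in each of them the Q-component is accepting too, so the product for L(P) \ L(Q) (P-component accepting, Q-component rejecting) has no reachable accepting pair and the difference is empty.
Hence every string in L(P) is also in L(Q).

Yes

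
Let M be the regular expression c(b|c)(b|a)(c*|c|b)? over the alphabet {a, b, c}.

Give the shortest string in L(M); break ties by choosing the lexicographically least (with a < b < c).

By inspection of the expression, no string of length less than 3 matches, and cba is the lexicographically first match of length 3.

cba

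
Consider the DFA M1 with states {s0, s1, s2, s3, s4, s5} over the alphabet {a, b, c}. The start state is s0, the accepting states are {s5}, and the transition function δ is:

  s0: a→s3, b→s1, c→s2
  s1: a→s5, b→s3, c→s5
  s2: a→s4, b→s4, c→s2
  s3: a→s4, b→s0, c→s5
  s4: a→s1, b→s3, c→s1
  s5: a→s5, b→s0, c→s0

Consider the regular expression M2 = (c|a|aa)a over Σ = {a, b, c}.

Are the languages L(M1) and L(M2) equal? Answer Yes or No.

No

The string ac is accepted by M1 but rejected by M2.
So L(M1) ≠ L(M2).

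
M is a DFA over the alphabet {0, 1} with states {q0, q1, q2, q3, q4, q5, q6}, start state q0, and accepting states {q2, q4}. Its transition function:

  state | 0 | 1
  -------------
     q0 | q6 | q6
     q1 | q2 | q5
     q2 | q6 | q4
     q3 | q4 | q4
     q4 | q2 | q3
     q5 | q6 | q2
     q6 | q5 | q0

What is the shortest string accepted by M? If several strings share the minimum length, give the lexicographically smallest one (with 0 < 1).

001

A breadth-first search from q0 reaches an accepting state first via the path q0 → q6 → q5 → q2 on input 001.
No string of length < 3 is accepted (BFS exhausts all shorter strings without reaching an accepting state), and 001 is the lexicographically least accepting string of length 3.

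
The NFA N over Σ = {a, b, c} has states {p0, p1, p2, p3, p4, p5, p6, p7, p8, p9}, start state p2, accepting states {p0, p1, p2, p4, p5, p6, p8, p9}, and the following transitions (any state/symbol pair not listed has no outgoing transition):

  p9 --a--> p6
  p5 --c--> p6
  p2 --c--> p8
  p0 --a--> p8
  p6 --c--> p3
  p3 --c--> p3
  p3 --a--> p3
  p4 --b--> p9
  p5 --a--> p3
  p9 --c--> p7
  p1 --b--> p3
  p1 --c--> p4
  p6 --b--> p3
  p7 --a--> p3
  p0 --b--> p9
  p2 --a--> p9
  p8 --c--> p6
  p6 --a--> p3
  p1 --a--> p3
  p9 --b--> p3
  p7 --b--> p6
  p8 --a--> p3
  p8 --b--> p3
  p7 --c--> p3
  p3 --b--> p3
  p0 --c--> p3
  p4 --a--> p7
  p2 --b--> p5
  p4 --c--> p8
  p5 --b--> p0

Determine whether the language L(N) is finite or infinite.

finite

The useful states (reachable from p2 and able to reach an accepting state) are {p0, p2, p5, p6, p7, p8, p9}.
Restricted to these states the transition graph has no cycle, so every accepting path has bounded length and L is finite.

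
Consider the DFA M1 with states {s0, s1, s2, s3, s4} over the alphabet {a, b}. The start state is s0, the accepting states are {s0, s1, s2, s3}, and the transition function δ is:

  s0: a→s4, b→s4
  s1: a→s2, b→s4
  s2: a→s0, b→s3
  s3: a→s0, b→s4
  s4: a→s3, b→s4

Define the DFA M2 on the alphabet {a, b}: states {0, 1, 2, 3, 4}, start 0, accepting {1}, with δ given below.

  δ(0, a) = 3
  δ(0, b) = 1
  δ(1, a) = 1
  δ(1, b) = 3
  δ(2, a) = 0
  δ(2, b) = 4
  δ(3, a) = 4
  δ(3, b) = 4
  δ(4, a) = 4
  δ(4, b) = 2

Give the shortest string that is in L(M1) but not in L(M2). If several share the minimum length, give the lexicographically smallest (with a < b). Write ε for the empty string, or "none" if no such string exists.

The empty string ε is accepted by M1 but not by M2.
Since ε is the unique shortest string, it is the required witness.

ε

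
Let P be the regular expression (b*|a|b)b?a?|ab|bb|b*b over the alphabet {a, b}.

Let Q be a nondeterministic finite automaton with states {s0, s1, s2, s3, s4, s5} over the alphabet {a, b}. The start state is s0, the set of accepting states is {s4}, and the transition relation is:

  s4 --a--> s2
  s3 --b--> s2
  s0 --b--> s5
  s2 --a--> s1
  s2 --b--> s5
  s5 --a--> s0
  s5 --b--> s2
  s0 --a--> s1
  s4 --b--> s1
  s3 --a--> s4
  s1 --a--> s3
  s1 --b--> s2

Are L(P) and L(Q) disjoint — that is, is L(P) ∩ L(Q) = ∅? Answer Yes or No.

Yes

Converting the expression P to a DFA (subset construction, then merging equivalent states) gives the minimal DFA with states {p0, p1, p2, p3, p4, p5}, start state p0, accepting states {p0, p1, p2, p3, p4} and transitions p0: a→p1, b→p2; p1: a→p3, b→p4; p2: a→p3, b→p2; p3: a→p5, b→p5; p4: a→p3, b→p5; p5: a→p5, b→p5.
Exploring the product automaton P × Q from the start pair (p0, s0), following both machines on each input symbol, reaches 14 state pairs: (p0, s0), (p1, s1), (p2, s5), (p3, s3), (p4, s2), (p3, s0), (p2, s2), (p5, s4), (p5, s2), (p3, s1), (p5, s5), (p5, s1), (p5, s3), (p5, s0).
P accepts in {p0, p1, p2, p3, p4} and Q accepts in {s4}; no reachable pair has both components accepting, so no string drives both machines to acceptance simultaneously and L(P) ∩ L(Q) = ∅.
So no string is accepted by both, and the intersection is empty.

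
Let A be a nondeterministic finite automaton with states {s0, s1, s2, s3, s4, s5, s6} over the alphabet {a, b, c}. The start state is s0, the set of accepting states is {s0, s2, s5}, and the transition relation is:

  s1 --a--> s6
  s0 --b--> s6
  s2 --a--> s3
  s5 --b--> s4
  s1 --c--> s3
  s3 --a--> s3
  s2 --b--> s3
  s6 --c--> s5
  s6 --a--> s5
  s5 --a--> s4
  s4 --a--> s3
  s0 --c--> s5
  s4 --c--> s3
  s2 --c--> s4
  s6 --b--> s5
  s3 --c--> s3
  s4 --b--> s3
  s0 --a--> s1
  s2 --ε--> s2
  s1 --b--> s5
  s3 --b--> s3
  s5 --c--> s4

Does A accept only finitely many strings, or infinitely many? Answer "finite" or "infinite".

finite

The useful states (reachable from s0 and able to reach an accepting state) are {s0, s1, s5, s6}.
Restricted to these states the transition graph has no cycle, so every accepting path has bounded length and L is finite.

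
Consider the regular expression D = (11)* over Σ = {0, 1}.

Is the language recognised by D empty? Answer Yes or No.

No

The empty string ε matches the expression, so it belongs to L(D).
Since L(D) contains at least one string, it is not empty.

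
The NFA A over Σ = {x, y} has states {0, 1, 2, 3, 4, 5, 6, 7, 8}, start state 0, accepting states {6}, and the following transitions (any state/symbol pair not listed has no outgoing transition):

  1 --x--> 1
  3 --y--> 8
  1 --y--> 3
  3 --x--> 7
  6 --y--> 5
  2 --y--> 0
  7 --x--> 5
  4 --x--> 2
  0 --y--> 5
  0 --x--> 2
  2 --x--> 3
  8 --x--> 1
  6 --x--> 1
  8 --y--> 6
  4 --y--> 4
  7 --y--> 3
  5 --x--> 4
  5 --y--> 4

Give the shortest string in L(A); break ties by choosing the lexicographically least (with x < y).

xxyy

A breadth-first search from 0 reaches an accepting state first via the path 0 → 2 → 3 → 8 → 6 on input xxyy.
No string of length < 4 is accepted (BFS exhausts all shorter strings without reaching an accepting state), and xxyy is the lexicographically least accepting string of length 4.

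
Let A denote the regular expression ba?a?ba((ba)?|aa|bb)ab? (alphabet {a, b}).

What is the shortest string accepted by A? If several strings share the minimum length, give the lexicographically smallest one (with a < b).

By inspection of the expression, no string of length less than 4 matches, and bbaa is the lexicographically first match of length 4.

bbaa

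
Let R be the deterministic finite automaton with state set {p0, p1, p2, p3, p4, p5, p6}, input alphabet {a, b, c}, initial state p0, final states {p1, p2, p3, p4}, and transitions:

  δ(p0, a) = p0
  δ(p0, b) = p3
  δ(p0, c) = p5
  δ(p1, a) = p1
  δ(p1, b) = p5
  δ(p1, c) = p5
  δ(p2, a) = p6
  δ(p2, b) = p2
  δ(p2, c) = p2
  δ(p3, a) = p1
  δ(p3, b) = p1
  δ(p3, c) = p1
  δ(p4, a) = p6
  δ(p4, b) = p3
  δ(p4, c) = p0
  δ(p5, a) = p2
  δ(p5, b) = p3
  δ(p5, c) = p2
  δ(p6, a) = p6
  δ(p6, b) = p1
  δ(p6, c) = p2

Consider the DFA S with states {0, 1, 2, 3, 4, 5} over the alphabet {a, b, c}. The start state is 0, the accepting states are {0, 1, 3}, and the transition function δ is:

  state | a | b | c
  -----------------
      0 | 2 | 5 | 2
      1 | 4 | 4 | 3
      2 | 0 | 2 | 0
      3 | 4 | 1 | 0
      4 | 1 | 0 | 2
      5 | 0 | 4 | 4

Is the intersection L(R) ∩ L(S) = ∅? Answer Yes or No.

No

The string ba is accepted by both R and S.
Hence L(R) ∩ L(S) ≠ ∅.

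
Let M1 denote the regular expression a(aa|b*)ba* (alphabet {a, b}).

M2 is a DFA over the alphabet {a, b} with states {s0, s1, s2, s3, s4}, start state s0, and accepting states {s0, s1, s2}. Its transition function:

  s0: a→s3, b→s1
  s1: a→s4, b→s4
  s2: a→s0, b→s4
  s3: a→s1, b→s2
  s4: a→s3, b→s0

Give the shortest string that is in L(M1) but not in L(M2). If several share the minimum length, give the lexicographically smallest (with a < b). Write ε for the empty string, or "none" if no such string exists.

abb

The string abb is accepted by M1 but not by M2.
No shorter string lies in the difference, and abb is the lexicographically first length-3 string in L(M1) \ L(M2).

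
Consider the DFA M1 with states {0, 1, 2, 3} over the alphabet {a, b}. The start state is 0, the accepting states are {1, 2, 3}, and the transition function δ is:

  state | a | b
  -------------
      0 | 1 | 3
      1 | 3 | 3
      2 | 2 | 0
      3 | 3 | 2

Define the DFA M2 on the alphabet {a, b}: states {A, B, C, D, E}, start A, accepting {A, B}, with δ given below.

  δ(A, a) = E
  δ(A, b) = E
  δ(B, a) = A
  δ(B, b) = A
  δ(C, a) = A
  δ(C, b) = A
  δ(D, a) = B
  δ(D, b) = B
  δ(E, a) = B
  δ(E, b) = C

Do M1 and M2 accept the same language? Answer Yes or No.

No

The string a is accepted by M1 but rejected by M2.
So L(M1) ≠ L(M2).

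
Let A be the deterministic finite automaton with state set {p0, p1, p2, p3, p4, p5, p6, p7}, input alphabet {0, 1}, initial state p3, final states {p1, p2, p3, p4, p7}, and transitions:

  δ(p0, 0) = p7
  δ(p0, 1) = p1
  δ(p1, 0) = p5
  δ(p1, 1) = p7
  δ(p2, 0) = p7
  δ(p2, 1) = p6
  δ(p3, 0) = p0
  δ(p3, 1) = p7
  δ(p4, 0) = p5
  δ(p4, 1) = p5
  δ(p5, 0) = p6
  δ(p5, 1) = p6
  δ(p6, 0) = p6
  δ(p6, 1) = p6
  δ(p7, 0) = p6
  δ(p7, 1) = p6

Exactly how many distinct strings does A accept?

5

The useful subgraph on states {p0, p1, p3, p7} is acyclic, so L(A) is finite; the longest accepting path visits 4 useful states, giving maximum string length 3.
Counting accepting paths from p3 by length: 1 of length 0, 1 of length 1, 2 of length 2, 1 of length 3. Total 5.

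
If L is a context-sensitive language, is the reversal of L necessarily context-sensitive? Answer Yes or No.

Yes

Reversing both sides of every production of a noncontracting (context-sensitive) grammar gives another noncontracting grammar, and it generates Lᴿ; equivalently an LBA can reverse its tape in place and then run the machine for L.
So the context-sensitive languages are closed under reversal.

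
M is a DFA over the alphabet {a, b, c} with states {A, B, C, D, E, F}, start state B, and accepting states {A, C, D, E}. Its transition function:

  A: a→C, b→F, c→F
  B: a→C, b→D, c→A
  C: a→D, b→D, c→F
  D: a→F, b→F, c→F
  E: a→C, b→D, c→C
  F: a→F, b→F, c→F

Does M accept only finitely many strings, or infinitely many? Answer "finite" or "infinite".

finite

The useful states (reachable from B and able to reach an accepting state) are {A, B, C, D}.
Restricted to these states the transition graph has no cycle, so every accepting path has bounded length and L is finite.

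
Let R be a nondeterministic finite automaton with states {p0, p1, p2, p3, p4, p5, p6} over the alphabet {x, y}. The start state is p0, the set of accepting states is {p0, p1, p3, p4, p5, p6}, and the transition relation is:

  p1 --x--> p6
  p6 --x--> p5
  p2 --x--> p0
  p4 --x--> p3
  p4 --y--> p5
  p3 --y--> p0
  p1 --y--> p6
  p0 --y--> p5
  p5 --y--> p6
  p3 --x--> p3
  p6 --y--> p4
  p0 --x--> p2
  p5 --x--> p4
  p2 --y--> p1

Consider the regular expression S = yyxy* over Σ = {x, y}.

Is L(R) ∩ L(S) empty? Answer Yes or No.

The string yyx is accepted by both R and S.
Hence L(R) ∩ L(S) ≠ ∅.

No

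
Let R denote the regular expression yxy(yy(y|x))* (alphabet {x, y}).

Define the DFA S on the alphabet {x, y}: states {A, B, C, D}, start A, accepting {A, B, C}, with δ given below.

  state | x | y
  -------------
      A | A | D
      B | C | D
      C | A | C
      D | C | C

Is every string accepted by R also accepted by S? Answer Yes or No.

Yes

Converting the expression R to a DFA (subset construction, then merging equivalent states) gives the minimal DFA with states {r0, r1, r2, r3, r4, r5, r6}, start state r0, accepting states {r4} and transitions r0: x→r1, y→r2; r1: x→r1, y→r1; r2: x→r3, y→r1; r3: x→r1, y→r4; r4: x→r1, y→r5; r5: x→r1, y→r6; r6: x→r4, y→r4.
Exploring the product automaton R × S from the start pair (r0, A), following both machines on each input symbol, reaches 11 state pairs: (r0, A), (r1, A), (r2, D), (r1, D), (r3, C), (r1, C), (r4, C), (r5, C), (r6, C), (r4, A), (r5, D).
R accepts in {r4} and S accepts in {A, B, C}. The reachable pairs whose R-component is accepting are (r4, C), (r4, A); in each of them the S-component is accepting too, so the product for L(R) \ L(S) (R-component accepting, S-component rejecting) has no reachable accepting pair and the difference is empty.
Hence every string in L(R) is also in L(S).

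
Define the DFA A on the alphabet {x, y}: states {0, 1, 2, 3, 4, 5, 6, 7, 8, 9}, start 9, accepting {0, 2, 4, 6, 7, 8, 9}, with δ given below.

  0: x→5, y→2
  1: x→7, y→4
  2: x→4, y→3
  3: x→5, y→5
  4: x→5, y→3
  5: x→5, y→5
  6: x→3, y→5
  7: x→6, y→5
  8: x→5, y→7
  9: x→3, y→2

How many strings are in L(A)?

3

The useful subgraph on states {2, 4, 9} is acyclic, so L(A) is finite; the longest accepting path visits 3 useful states, giving maximum string length 2.
Counting accepting paths from 9 by length: 1 of length 0, 1 of length 1, 1 of length 2. Total 3.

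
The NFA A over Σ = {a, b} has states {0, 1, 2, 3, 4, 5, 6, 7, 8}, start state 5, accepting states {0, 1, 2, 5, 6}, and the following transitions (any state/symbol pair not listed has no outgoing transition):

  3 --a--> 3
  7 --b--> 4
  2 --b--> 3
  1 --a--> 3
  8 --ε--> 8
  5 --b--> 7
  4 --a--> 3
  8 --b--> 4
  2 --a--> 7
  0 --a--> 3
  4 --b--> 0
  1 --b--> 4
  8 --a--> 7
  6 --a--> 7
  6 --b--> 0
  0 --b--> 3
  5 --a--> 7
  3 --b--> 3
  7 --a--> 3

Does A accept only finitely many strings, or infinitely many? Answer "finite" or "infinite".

The useful states (reachable from 5 and able to reach an accepting state) are {0, 4, 5, 7}.
Restricted to these states the transition graph has no cycle, so every accepting path has bounded length and L is finite.

finite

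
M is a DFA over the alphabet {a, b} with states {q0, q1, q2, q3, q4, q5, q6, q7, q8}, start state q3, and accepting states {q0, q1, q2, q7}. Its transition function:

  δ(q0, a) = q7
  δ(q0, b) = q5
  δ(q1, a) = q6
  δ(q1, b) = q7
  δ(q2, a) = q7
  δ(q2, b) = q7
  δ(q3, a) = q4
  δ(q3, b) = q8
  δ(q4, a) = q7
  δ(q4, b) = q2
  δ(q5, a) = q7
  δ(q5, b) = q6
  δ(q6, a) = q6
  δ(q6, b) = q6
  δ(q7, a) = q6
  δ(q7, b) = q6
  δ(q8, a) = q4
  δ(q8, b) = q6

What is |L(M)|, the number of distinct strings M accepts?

8

The useful subgraph on states {q2, q3, q4, q7, q8} is acyclic, so L(M) is finite; the longest accepting path visits 5 useful states, giving maximum string length 4.
Counting accepting paths from q3 by length: 2 of length 2, 4 of length 3, 2 of length 4. Total 8.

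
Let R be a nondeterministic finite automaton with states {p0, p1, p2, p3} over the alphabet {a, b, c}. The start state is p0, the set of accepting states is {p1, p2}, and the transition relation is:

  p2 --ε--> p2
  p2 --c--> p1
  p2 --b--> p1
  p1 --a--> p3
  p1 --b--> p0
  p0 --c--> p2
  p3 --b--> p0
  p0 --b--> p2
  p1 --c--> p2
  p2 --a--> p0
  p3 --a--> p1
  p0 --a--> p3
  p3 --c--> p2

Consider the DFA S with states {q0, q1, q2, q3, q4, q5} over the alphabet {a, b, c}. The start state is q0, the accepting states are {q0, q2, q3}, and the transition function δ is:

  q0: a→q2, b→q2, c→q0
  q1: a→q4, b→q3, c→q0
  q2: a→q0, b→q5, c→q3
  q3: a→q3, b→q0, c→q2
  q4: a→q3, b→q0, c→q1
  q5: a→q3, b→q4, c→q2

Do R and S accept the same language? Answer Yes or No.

The string bb is accepted by R but rejected by S.
So L(R) ≠ L(S).

No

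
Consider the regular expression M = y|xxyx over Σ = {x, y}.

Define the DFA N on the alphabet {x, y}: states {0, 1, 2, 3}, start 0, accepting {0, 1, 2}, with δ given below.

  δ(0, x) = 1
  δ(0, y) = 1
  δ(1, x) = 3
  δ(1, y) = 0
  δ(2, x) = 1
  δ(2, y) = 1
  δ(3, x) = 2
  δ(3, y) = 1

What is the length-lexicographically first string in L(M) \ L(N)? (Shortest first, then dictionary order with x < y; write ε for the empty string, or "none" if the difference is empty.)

The string xxyx is accepted by M but not by N.
No shorter string lies in the difference, and xxyx is the lexicographically first length-4 string in L(M) \ L(N).

xxyx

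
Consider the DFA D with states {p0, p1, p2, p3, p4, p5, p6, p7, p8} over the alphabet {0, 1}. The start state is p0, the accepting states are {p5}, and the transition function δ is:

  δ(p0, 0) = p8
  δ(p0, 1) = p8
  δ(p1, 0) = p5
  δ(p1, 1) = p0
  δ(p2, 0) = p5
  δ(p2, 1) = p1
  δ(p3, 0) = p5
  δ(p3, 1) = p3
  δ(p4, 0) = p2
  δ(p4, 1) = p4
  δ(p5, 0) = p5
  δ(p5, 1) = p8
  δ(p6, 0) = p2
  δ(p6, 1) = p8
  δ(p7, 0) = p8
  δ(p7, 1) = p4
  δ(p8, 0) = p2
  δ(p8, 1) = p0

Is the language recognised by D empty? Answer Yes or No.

No

The string 000 is accepted: the run p0 → p8 → p2 → p5 ends in the accepting state p5.
Since at least one string is accepted, L(D) is not empty.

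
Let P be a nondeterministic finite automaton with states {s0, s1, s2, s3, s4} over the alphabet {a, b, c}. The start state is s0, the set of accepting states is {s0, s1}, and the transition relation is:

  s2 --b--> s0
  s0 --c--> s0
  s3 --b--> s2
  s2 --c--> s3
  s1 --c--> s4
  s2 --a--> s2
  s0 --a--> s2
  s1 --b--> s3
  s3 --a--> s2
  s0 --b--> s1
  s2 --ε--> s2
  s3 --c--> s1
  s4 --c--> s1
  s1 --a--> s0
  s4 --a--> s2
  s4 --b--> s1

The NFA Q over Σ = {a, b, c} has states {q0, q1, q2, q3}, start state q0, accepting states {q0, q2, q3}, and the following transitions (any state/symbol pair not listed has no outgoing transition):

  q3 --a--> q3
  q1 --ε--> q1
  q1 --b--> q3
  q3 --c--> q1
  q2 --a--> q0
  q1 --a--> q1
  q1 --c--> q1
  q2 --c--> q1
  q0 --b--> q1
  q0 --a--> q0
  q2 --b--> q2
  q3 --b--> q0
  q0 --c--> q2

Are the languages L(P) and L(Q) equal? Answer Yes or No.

The string b is accepted by P but rejected by Q.
So L(P) ≠ L(Q).

No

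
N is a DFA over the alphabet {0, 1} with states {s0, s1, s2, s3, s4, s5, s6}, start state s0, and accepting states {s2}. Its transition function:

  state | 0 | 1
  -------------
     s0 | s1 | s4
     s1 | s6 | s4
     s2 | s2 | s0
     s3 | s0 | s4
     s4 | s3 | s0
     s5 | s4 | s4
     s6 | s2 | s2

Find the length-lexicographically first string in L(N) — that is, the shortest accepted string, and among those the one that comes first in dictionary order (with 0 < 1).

A breadth-first search from s0 reaches an accepting state first via the path s0 → s1 → s6 → s2 on input 000.
No string of length < 3 is accepted (BFS exhausts all shorter strings without reaching an accepting state), and 000 is the lexicographically least accepting string of length 3.

000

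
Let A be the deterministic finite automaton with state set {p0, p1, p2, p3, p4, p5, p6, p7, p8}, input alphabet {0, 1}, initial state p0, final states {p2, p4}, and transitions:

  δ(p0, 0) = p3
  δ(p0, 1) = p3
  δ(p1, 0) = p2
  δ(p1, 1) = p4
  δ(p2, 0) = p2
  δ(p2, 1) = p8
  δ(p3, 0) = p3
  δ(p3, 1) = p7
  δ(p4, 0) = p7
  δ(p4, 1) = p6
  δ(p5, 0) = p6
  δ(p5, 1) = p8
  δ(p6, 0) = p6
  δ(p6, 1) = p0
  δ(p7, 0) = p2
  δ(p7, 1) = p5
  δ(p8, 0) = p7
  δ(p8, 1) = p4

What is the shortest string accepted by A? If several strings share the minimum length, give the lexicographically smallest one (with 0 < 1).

010

A breadth-first search from p0 reaches an accepting state first via the path p0 → p3 → p7 → p2 on input 010.
No string of length < 3 is accepted (BFS exhausts all shorter strings without reaching an accepting state), and 010 is the lexicographically least accepting string of length 3.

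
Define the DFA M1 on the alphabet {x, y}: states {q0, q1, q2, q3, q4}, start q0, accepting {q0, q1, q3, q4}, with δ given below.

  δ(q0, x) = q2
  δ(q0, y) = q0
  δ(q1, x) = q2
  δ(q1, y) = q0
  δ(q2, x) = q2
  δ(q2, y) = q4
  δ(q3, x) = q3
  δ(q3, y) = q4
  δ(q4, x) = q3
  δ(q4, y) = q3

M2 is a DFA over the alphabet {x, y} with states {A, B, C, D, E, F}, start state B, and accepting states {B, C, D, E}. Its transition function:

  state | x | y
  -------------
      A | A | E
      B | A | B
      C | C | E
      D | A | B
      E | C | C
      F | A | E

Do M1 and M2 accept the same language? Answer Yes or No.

Exploring the product automaton M1 × M2 from the start pair (q0, B), following both machines on each input symbol, reaches 4 state pairs: (q0, B), (q2, A), (q4, E), (q3, C).
M1 accepts in {q0, q1, q3, q4} and M2 accepts in {B, C, D, E}. In every reachable pair the two components are either both accepting — (q0, B), (q4, E), (q3, C) — or both non-accepting, so no string is accepted by exactly one of the machines: L(M1) \ L(M2) and L(M2) \ L(M1) are both empty.
Hence every string is accepted by M1 iff it is accepted by M2, and the two languages coincide.

Yes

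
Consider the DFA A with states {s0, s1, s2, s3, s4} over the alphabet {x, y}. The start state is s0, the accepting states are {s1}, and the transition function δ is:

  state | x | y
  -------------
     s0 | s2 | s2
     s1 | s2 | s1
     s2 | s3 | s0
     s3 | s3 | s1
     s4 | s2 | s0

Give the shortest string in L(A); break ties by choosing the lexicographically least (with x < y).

xxy

A breadth-first search from s0 reaches an accepting state first via the path s0 → s2 → s3 → s1 on input xxy.
No string of length < 3 is accepted (BFS exhausts all shorter strings without reaching an accepting state), and xxy is the lexicographically least accepting string of length 3.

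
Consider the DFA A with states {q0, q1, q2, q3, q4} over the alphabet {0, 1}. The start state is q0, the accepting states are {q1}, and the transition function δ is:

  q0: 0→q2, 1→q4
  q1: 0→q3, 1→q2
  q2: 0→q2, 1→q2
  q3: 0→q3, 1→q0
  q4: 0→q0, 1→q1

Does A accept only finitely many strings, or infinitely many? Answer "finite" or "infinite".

State q0 is reachable from the start and can reach an accepting state, and it lies on the cycle q0 → q4 → q0.
Traversing that cycle any number of times yields accepted strings of unbounded length, so the language is infinite.

infinite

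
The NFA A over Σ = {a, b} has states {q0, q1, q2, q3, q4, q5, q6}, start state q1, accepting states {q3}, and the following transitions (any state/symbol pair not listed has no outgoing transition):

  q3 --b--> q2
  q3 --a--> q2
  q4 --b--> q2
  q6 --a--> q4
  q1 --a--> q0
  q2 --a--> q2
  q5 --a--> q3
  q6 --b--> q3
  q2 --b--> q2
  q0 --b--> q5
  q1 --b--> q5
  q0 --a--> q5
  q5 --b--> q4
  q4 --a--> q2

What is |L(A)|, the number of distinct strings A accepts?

The useful subgraph on states {q0, q1, q3, q5} is acyclic, so L(A) is finite; the longest accepting path visits 4 useful states, giving maximum string length 3.
Counting accepting paths from q1 by length: 1 of length 2, 2 of length 3. Total 3.

3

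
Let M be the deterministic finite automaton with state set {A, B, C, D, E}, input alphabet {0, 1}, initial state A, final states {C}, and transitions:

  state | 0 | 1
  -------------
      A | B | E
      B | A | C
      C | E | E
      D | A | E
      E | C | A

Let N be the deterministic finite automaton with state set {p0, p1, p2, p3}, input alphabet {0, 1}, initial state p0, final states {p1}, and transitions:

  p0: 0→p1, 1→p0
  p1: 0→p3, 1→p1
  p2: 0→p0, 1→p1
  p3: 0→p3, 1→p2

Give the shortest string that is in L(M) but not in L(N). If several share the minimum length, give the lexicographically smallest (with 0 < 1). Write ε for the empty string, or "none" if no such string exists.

The string 0001 is accepted by M but not by N.
No shorter string lies in the difference, and 0001 is the lexicographically first length-4 string in L(M) \ L(N).

0001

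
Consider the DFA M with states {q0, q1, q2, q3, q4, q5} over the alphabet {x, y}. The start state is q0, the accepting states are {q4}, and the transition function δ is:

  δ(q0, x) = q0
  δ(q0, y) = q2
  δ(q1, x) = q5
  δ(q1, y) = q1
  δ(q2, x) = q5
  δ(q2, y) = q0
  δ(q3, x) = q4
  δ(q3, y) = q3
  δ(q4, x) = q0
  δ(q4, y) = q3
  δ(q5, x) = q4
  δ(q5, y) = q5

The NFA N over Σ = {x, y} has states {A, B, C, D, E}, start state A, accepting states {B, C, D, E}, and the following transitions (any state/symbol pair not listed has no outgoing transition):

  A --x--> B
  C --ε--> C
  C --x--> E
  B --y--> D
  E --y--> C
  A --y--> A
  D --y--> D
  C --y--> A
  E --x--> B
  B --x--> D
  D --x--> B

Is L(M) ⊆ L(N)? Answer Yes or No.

Exploring the product automaton M × N from the start pair (q0, A), following both machines on each input symbol, reaches 10 state pairs: (q0, A), (q0, B), (q2, A), (q0, D), (q2, D), (q5, B), (q4, D), (q5, D), (q3, D), (q4, B).
M accepts in {q4} and N accepts in {B, C, D, E}. The reachable pairs whose M-component is accepting are (q4, D), (q4, B); in each of them the N-component is accepting too, so the product for L(M) \ L(N) (M-component accepting, N-component rejecting) has no reachable accepting pair and the difference is empty.
Hence every string in L(M) is also in L(N).

Yes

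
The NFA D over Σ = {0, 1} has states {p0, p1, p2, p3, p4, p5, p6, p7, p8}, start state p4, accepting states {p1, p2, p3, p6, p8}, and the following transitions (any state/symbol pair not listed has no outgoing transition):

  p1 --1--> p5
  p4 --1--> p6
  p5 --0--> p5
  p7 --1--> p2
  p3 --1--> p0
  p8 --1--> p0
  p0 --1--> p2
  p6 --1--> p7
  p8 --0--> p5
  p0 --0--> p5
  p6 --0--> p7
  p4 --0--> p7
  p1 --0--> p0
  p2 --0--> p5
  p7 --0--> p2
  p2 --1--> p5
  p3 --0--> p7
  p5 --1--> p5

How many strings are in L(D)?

7

The useful subgraph on states {p2, p4, p6, p7} is acyclic, so L(D) is finite; the longest accepting path visits 4 useful states, giving maximum string length 3.
Counting accepting paths from p4 by length: 1 of length 1, 2 of length 2, 4 of length 3. Total 7.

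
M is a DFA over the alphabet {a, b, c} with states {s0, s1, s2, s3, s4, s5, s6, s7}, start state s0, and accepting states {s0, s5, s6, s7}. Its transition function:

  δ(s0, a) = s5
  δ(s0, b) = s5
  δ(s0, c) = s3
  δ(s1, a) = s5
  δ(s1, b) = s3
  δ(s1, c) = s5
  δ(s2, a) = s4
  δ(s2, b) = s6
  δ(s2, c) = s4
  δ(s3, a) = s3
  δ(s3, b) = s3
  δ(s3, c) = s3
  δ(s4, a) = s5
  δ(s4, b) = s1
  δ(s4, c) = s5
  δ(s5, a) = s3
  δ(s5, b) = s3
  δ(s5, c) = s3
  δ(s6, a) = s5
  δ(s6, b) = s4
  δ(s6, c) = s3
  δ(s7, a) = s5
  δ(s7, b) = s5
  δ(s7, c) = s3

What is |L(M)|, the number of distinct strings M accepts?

The useful subgraph on states {s0, s5} is acyclic, so L(M) is finite; the longest accepting path visits 2 useful states, giving maximum string length 1.
Counting accepting paths from s0 by length: 1 of length 0, 2 of length 1. Total 3.

3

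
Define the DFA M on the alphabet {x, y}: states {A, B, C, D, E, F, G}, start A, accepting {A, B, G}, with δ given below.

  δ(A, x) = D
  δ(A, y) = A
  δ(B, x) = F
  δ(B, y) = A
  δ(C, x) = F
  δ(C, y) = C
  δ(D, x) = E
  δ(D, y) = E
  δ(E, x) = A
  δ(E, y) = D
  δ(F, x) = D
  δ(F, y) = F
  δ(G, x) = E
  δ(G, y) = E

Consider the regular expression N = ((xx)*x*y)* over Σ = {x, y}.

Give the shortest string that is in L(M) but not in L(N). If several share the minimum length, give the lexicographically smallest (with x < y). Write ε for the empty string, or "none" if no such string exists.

xxx

The string xxx is accepted by M but not by N.
No shorter string lies in the difference, and xxx is the lexicographically first length-3 string in L(M) \ L(N).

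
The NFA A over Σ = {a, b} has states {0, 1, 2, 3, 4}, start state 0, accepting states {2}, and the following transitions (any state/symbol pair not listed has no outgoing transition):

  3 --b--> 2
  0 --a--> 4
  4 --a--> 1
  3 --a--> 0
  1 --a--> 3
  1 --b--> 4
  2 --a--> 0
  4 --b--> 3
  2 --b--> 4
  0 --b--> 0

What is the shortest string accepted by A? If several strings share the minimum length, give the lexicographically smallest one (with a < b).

abb

A breadth-first search from 0 reaches an accepting state first via the path 0 → 4 → 3 → 2 on input abb.
No string of length < 3 is accepted (BFS exhausts all shorter strings without reaching an accepting state), and abb is the lexicographically least accepting string of length 3.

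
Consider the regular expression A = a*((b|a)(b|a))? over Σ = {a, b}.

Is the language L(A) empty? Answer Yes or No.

The empty string ε matches the expression, so it belongs to L(A).
Since L(A) contains at least one string, it is not empty.

No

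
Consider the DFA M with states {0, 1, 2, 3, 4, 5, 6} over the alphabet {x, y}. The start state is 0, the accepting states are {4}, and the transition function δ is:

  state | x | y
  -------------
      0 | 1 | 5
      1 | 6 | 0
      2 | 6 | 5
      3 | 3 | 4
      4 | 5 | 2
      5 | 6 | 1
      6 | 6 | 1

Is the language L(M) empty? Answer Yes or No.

Yes

The states reachable from the start state are {0, 1, 5, 6}.
None of the accepting states {4} is reachable, so no string is accepted and L(M) = ∅.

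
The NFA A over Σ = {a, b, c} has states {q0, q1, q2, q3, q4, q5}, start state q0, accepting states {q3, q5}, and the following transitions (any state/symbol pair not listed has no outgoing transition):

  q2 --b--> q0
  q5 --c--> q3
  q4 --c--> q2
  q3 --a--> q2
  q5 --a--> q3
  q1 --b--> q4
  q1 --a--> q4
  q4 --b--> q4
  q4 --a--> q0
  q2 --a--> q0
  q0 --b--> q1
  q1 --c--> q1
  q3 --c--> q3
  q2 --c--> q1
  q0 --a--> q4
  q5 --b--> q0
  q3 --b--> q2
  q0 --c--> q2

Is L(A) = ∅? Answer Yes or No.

Yes

The states reachable from the start state are {q0, q1, q2, q4}.
None of the accepting states {q3, q5} is reachable, so no string is accepted and L(A) = ∅.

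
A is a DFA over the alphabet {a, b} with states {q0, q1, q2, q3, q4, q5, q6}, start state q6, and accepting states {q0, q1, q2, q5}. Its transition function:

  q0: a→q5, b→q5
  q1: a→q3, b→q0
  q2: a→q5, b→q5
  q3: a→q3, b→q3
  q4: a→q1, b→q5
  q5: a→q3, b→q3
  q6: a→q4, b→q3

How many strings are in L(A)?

The useful subgraph on states {q0, q1, q4, q5, q6} is acyclic, so L(A) is finite; the longest accepting path visits 5 useful states, giving maximum string length 4.
Counting accepting paths from q6 by length: 2 of length 2, 1 of length 3, 2 of length 4. Total 5.

5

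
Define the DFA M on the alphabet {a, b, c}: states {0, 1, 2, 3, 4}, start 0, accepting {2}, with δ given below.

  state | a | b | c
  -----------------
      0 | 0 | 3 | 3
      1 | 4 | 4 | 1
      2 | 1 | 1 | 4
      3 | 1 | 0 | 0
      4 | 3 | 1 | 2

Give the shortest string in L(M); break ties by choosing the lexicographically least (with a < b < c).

A breadth-first search from 0 reaches an accepting state first via the path 0 → 3 → 1 → 4 → 2 on input baac.
No string of length < 4 is accepted (BFS exhausts all shorter strings without reaching an accepting state), and baac is the lexicographically least accepting string of length 4.

baac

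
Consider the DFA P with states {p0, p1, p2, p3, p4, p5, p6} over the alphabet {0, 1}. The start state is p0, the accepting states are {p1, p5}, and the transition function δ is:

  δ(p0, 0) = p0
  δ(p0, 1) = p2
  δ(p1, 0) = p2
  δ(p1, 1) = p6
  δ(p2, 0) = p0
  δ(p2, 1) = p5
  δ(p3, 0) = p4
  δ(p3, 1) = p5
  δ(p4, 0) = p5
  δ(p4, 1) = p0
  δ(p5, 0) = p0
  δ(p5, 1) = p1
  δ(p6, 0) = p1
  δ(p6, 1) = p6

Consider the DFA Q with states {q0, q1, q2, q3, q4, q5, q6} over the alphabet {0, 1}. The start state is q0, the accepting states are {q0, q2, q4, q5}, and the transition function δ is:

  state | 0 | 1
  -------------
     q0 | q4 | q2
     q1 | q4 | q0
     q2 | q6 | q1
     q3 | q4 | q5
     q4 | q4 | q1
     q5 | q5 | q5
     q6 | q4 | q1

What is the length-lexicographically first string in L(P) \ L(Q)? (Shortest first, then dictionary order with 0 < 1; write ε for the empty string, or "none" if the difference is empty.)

The string 11 is accepted by P but not by Q.
No shorter string lies in the difference, and 11 is the lexicographically first length-2 string in L(P) \ L(Q).

11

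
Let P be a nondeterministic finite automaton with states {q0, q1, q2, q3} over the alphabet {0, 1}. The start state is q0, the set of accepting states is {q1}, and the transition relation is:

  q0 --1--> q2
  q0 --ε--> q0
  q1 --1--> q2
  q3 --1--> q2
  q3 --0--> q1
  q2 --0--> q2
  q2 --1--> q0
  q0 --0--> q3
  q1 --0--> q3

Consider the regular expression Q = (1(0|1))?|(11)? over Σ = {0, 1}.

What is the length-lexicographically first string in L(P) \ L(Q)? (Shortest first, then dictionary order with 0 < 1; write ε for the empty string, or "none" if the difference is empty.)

00

The string 00 is accepted by P but not by Q.
No shorter string lies in the difference, and 00 is the lexicographically first length-2 string in L(P) \ L(Q).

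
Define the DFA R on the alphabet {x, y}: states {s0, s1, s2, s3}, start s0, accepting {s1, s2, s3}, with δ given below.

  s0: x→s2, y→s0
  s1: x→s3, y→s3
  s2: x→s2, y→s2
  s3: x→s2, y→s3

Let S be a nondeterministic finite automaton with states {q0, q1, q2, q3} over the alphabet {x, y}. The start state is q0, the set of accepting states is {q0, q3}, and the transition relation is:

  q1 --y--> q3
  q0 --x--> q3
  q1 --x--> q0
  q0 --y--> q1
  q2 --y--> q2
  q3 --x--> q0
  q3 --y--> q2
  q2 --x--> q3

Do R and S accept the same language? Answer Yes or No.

No

The string xy is accepted by R but rejected by S.
So L(R) ≠ L(S).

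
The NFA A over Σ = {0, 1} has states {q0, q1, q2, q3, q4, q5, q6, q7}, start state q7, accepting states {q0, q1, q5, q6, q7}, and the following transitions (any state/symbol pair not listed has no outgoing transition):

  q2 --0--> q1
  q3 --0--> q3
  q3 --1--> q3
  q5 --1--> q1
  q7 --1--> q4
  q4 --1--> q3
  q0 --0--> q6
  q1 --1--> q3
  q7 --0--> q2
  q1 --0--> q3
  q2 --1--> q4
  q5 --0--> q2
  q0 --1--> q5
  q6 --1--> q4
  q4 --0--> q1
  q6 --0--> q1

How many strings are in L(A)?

The useful subgraph on states {q1, q2, q4, q7} is acyclic, so L(A) is finite; the longest accepting path visits 4 useful states, giving maximum string length 3.
Counting accepting paths from q7 by length: 1 of length 0, 2 of length 2, 1 of length 3. Total 4.

4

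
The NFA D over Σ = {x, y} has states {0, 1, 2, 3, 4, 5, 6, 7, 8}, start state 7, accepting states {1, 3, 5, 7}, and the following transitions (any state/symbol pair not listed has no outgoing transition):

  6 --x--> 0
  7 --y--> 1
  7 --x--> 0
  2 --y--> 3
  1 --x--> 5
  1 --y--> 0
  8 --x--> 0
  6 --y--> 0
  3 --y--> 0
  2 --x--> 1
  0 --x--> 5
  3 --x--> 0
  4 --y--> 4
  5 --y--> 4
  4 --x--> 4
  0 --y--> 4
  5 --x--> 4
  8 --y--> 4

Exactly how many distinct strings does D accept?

5

The useful subgraph on states {0, 1, 5, 7} is acyclic, so L(D) is finite; the longest accepting path visits 4 useful states, giving maximum string length 3.
Counting accepting paths from 7 by length: 1 of length 0, 1 of length 1, 2 of length 2, 1 of length 3. Total 5.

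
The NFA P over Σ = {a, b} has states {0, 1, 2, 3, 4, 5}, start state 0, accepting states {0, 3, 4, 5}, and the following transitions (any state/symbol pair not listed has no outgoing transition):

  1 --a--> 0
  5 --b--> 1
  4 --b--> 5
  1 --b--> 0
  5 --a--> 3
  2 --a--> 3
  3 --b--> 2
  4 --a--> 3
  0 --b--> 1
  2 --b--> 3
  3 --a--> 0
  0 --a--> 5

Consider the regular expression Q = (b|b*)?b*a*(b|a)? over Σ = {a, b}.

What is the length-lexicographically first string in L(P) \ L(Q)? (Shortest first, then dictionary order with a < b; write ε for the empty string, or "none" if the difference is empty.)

The string aba is accepted by P but not by Q.
No shorter string lies in the difference, and aba is the lexicographically first length-3 string in L(P) \ L(Q).

aba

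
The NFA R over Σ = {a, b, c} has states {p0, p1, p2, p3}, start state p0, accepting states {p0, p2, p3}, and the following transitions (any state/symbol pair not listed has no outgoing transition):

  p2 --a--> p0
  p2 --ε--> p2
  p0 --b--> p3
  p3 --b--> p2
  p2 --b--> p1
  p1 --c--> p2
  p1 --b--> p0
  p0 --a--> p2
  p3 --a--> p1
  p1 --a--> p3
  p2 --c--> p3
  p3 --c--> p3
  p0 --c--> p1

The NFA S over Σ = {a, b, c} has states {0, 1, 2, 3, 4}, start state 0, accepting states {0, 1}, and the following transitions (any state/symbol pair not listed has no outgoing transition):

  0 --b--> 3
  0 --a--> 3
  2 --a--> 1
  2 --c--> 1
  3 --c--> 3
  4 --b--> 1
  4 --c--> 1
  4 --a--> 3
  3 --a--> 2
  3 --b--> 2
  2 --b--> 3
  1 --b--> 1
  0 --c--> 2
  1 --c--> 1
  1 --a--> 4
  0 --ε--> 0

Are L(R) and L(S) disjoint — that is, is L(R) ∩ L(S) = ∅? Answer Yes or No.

No

The empty string ε is accepted by both R and S.
Hence L(R) ∩ L(S) ≠ ∅.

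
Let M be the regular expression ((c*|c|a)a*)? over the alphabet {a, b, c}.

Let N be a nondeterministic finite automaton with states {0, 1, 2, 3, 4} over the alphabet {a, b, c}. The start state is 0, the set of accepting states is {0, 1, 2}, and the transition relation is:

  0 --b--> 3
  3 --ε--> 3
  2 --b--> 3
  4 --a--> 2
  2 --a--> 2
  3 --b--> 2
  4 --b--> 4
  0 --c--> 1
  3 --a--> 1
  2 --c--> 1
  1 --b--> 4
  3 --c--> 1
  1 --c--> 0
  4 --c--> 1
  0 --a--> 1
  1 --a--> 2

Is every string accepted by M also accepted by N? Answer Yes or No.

Yes

Converting the expression M to a DFA (subset construction, then merging equivalent states) gives the minimal DFA with states {m0, m1, m2}, start state m0, accepting states {m0, m1} and transitions m0: a→m1, b→m2, c→m0; m1: a→m1, b→m2, c→m2; m2: a→m2, b→m2, c→m2.
Exploring the product automaton M × N from the start pair (m0, 0), following both machines on each input symbol, reaches 9 state pairs: (m0, 0), (m1, 1), (m2, 3), (m0, 1), (m1, 2), (m2, 4), (m2, 0), (m2, 1), (m2, 2).
M accepts in {m0, m1} and N accepts in {0, 1, 2}. The reachable pairs whose M-component is accepting are (m0, 0), (m1, 1), (m0, 1), (m1, 2); in each of them the N-component is accepting too, so the product for L(M) \ L(N) (M-component accepting, N-component rejecting) has no reachable accepting pair and the difference is empty.
Hence every string in L(M) is also in L(N).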